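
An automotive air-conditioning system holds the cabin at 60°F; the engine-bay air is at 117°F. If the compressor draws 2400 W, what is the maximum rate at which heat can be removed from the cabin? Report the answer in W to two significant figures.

22000 W

In absolute terms T_C = 288.71 K and T_H = 320.37 K, so ΔT = 31.67 K.
COP_Carnot = T_C/ΔT = 288.71/31.67 = 9.117.
Q̇_max = COP_Carnot × Ẇ = 9.117 × 2400 W = 21880 W.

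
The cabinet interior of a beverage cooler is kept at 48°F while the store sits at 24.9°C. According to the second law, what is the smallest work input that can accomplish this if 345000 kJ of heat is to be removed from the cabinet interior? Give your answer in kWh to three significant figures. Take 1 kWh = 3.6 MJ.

In absolute terms T_C = 282.04 K and T_H = 298.05 K, so ΔT = 16.01 K.
The reversible limit is COP_R = T_C/ΔT = 17.62, so W_min = Q_C/COP = Q_C·ΔT/T_C.
W_min = 345000 × 16.01/282.04 = 19590 kJ = 5.440 kWh.

5.44 kWh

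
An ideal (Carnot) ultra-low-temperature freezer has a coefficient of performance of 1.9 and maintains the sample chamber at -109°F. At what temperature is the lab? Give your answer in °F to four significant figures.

COP_R = T_C/(T_H − T_C) gives T_H − T_C = T_C/COP.
With T_C = 194.82 K, T_H = 194.82 × (1 + 1/1.9) = 297.35 K.
Converting, 297.35 K = 75.56°F.

75.56 °F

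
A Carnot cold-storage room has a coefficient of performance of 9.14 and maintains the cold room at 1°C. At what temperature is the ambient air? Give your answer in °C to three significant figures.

COP_R = T_C/(T_H − T_C) gives T_H − T_C = T_C/COP.
With T_C = 274.15 K, T_H = 274.15 × (1 + 1/9.14) = 304.14 K.
Converting, 304.14 K = 30.99°C.

31.0 °C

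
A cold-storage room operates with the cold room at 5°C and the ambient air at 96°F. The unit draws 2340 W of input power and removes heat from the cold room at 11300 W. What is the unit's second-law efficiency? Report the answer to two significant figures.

0.53

COP_actual = Q̇_C/Ẇ = 11300/2340 = 4.829.
In absolute terms T_C = 278.15 K and T_H = 308.71 K, so ΔT = 30.56 K.
COP_Carnot = T_C/ΔT = 278.15/30.56 = 9.103.
η_II = COP_actual/COP_Carnot = 4.829/9.103 = 0.5305.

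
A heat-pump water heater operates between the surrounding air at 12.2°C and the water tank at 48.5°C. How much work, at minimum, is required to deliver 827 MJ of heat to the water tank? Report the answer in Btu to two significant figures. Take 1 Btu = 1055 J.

In absolute terms T_C = 285.35 K and T_H = 321.65 K, so ΔT = 36.30 K.
The reversible limit is COP_HP = T_H/ΔT = 8.861, so W_min = Q_H/COP = Q_H·ΔT/T_H.
W_min = 827.0 × 36.30/321.65 = 93.33 MJ = 88470 Btu.

88000 Btu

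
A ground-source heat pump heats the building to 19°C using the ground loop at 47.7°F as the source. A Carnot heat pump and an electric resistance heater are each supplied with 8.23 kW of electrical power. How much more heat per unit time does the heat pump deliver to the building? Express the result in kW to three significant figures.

In absolute terms T_C = 281.87 K and T_H = 292.15 K, so ΔT = 10.28 K.
COP_Carnot = T_H/ΔT = 292.15/10.28 = 28.43.
The heat pump delivers Q̇_H = COP × Ẇ = 233.9 kW; the resistance heater delivers Ẇ = 8.230 kW.
Extra = (COP − 1)·Ẇ = 225.7 kW.

226 kW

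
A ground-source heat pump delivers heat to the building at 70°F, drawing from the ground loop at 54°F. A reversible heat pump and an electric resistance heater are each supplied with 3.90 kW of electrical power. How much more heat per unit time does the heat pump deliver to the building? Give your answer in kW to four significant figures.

125.2 kW

In absolute terms T_C = 285.37 K and T_H = 294.26 K, so ΔT = 8.889 K.
COP_Carnot = T_H/ΔT = 294.26/8.889 = 33.10.
The heat pump delivers Q̇_H = COP × Ẇ = 129.1 kW; the resistance heater delivers Ẇ = 3.900 kW.
Extra = (COP − 1)·Ẇ = 125.2 kW.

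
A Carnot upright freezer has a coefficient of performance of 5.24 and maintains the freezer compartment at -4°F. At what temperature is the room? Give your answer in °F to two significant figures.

83 °F

COP_R = T_C/(T_H − T_C) gives T_H − T_C = T_C/COP.
With T_C = 253.15 K, T_H = 253.15 × (1 + 1/5.24) = 301.46 K.
Converting, 301.46 K = 82.96°F.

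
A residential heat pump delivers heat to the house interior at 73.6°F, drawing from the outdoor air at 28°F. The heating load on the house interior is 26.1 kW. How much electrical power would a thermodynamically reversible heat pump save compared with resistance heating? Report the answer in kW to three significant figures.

23.9 kW

In absolute terms T_C = 270.93 K and T_H = 296.26 K, so ΔT = 25.33 K.
COP_Carnot = T_H/ΔT = 296.26/25.33 = 11.69.
Resistance heating needs Ẇ_res = Q̇_H = 26.10 kW; the reversible heat pump needs only Ẇ_hp = Q̇_H/COP = 2.232 kW.
Saving = 26.10 − 2.232 = 23.87 kW.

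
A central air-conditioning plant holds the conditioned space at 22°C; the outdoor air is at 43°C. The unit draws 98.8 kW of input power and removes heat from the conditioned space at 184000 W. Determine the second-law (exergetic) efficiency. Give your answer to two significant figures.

Converting, Q̇_C = 184000 W = 184.0 kW, so COP_actual = Q̇_C/Ẇ = 184.0/98.80 = 1.862.
In absolute terms T_C = 295.15 K and T_H = 316.15 K, so ΔT = 21.00 K.
COP_Carnot = T_C/ΔT = 295.15/21.00 = 14.05.
η_II = COP_actual/COP_Carnot = 1.862/14.05 = 0.1325.

0.13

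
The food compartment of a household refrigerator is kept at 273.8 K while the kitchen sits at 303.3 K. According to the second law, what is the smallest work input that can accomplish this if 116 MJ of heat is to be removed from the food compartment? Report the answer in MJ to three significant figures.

12.5 MJ

The reservoir spacing is ΔT = 303.3 − 273.8 = 29.50 K.
The reversible limit is COP_R = T_C/ΔT = 9.281, so W_min = Q_C/COP = Q_C·ΔT/T_C.
W_min = 116.0 × 29.50/273.80 = 12.50 MJ.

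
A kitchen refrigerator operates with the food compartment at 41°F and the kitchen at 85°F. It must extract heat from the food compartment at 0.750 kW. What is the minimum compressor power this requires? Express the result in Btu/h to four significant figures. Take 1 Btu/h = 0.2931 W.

In absolute terms T_C = 278.15 K and T_H = 302.59 K, so ΔT = 24.44 K.
COP_Carnot = T_C/ΔT = 278.15/24.44 = 11.38.
Ẇ_min = Q̇/COP_Carnot = 0.7500/11.38 = 0.06591 kW = 224.9 Btu/h.

224.9 Btu/h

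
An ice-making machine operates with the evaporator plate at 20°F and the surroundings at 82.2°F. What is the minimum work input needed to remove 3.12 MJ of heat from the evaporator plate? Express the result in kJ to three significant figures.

In absolute terms T_C = 266.48 K and T_H = 301.04 K, so ΔT = 34.56 K.
The reversible limit is COP_R = T_C/ΔT = 7.712, so W_min = Q_C/COP = Q_C·ΔT/T_C.
W_min = 3.120 × 34.56/266.48 = 0.4046 MJ = 404.6 kJ.

405 kJ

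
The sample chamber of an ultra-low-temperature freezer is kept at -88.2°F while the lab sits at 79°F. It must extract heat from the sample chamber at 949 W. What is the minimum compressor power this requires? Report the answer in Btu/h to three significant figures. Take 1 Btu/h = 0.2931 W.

1460 Btu/h

In absolute terms T_C = 206.37 K and T_H = 299.26 K, so ΔT = 92.89 K.
COP_Carnot = T_C/ΔT = 206.37/92.89 = 2.222.
Ẇ_min = Q̇/COP_Carnot = 949.0/2.222 = 427.1 W = 1457 Btu/h.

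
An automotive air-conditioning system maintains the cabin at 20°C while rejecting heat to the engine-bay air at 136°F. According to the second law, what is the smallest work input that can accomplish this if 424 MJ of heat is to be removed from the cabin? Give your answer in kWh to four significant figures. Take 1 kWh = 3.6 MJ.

In absolute terms T_C = 293.15 K and T_H = 330.93 K, so ΔT = 37.78 K.
The reversible limit is COP_R = T_C/ΔT = 7.760, so W_min = Q_C/COP = Q_C·ΔT/T_C.
W_min = 424.0 × 37.78/293.15 = 54.64 MJ = 15.18 kWh.

15.18 kWh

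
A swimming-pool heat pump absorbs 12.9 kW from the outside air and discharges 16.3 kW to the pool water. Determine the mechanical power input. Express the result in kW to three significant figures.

For a cyclic device the first law requires Q̇_H = Q̇_C + Ẇ.
Ẇ = Q̇_H − Q̇_C = 3.400 kW.

3.40 kW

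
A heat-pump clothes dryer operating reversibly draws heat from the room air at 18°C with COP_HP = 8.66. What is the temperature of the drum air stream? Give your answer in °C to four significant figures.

56.01 °C

COP_HP = T_H/(T_H − T_C) rearranges to T_H = COP·T_C/(COP − 1).
With T_C = 291.15 K, T_H = 8.66 × 291.15/7.660 = 329.16 K.
Converting, 329.16 K = 56.01°C.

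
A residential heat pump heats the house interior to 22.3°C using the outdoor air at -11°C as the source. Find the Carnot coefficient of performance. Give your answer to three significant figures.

In absolute terms T_C = 262.15 K and T_H = 295.45 K, so ΔT = 33.30 K.
For a reversible cycle, COP_Carnot = T_H/ΔT = 295.45/33.30 = 8.872.

8.87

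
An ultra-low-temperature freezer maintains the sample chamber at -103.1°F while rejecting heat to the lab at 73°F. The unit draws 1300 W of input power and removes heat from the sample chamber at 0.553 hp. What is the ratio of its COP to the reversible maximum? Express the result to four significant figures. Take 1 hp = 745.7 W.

Converting, Q̇_C = 0.5530 hp = 412.4 W, so COP_actual = Q̇_C/Ẇ = 412.4/1300 = 0.3172.
In absolute terms T_C = 198.09 K and T_H = 295.93 K, so ΔT = 97.83 K.
COP_Carnot = T_C/ΔT = 198.09/97.83 = 2.025.
η_II = COP_actual/COP_Carnot = 0.3172/2.025 = 0.1567.

0.1567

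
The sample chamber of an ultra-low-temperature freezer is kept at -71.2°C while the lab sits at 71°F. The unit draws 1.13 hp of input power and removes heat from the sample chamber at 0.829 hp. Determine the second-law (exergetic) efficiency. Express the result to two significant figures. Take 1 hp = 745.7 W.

0.34

COP_actual = Q̇_C/Ẇ = 0.8290/1.130 = 0.7336.
In absolute terms T_C = 201.95 K and T_H = 294.82 K, so ΔT = 92.87 K.
COP_Carnot = T_C/ΔT = 201.95/92.87 = 2.175.
η_II = COP_actual/COP_Carnot = 0.7336/2.175 = 0.3374.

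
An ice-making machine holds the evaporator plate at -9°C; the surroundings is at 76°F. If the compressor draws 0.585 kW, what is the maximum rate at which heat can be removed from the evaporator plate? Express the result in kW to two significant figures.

In absolute terms T_C = 264.15 K and T_H = 297.59 K, so ΔT = 33.44 K.
COP_Carnot = T_C/ΔT = 264.15/33.44 = 7.898.
Q̇_max = COP_Carnot × Ẇ = 7.898 × 0.5850 kW = 4.620 kW.

4.6 kW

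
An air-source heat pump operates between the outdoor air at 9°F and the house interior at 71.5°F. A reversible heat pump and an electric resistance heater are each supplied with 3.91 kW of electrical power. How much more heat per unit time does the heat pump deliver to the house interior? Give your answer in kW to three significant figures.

In absolute terms T_C = 260.37 K and T_H = 295.09 K, so ΔT = 34.72 K.
COP_Carnot = T_H/ΔT = 295.09/34.72 = 8.499.
The heat pump delivers Q̇_H = COP × Ẇ = 33.23 kW; the resistance heater delivers Ẇ = 3.910 kW.
Extra = (COP − 1)·Ẇ = 29.32 kW.

29.3 kW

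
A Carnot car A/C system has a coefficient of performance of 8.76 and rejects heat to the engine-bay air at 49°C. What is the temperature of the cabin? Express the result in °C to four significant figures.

15.99 °C

For a Carnot refrigerator COP_R = T_C/(T_H − T_C), so T_C = COP·T_H/(1 + COP).
With T_H = 322.15 K, T_C = 8.76 × 322.15/9.760 = 289.14 K.
Converting, 289.14 K = 15.99°C.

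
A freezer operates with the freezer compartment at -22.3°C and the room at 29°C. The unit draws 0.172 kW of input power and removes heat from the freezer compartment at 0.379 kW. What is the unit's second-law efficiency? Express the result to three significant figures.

0.451

COP_actual = Q̇_C/Ẇ = 0.3790/0.1720 = 2.203.
In absolute terms T_C = 250.85 K and T_H = 302.15 K, so ΔT = 51.30 K.
COP_Carnot = T_C/ΔT = 250.85/51.30 = 4.890.
η_II = COP_actual/COP_Carnot = 2.203/4.890 = 0.4506.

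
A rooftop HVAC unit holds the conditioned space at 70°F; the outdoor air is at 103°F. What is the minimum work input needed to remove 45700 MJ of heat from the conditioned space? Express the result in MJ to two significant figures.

2800 MJ

In absolute terms T_C = 294.26 K and T_H = 312.59 K, so ΔT = 18.33 K.
The reversible limit is COP_R = T_C/ΔT = 16.05, so W_min = Q_C/COP = Q_C·ΔT/T_C.
W_min = 45700 × 18.33/294.26 = 2847 MJ.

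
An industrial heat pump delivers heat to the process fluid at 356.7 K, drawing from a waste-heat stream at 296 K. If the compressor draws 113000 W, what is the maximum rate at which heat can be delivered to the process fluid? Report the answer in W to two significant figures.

The reservoir spacing is ΔT = 356.7 − 296 = 60.70 K.
COP_Carnot = T_H/ΔT = 356.70/60.70 = 5.876.
Q̇_max = COP_Carnot × Ẇ = 5.876 × 113000 W = 664000 W.

660000 W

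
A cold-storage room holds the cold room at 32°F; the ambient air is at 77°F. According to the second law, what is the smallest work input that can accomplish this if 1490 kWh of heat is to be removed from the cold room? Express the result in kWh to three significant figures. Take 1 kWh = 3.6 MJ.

In absolute terms T_C = 273.15 K and T_H = 298.15 K, so ΔT = 25.00 K.
The reversible limit is COP_R = T_C/ΔT = 10.93, so W_min = Q_C/COP = Q_C·ΔT/T_C.
W_min = 1490 × 25.00/273.15 = 136.4 kWh.

136 kWh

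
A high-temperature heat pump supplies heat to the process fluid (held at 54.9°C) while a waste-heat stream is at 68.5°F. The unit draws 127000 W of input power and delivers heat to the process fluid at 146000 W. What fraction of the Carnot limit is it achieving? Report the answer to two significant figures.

0.12

COP_actual = Q̇_H/Ẇ = 146000/127000 = 1.150.
In absolute terms T_C = 293.43 K and T_H = 328.05 K, so ΔT = 34.62 K.
COP_Carnot = T_H/ΔT = 328.05/34.62 = 9.475.
η_II = COP_actual/COP_Carnot = 1.150/9.475 = 0.1213.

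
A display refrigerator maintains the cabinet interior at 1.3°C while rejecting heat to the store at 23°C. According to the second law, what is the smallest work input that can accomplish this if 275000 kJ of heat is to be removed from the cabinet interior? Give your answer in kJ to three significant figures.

In absolute terms T_C = 274.45 K and T_H = 296.15 K, so ΔT = 21.70 K.
The reversible limit is COP_R = T_C/ΔT = 12.65, so W_min = Q_C/COP = Q_C·ΔT/T_C.
W_min = 275000 × 21.70/274.45 = 21740 kJ.

21700 kJ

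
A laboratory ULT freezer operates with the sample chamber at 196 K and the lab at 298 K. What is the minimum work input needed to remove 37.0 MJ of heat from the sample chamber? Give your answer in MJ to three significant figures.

The reservoir spacing is ΔT = 298 − 196 = 102.0 K.
The reversible limit is COP_R = T_C/ΔT = 1.922, so W_min = Q_C/COP = Q_C·ΔT/T_C.
W_min = 37.00 × 102.0/196.00 = 19.26 MJ.

19.3 MJ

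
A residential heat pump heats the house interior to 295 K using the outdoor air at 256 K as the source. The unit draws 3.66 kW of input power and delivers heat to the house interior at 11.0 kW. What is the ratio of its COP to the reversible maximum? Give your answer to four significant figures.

COP_actual = Q̇_H/Ẇ = 11.00/3.660 = 3.005.
The reservoir spacing is ΔT = 295 − 256 = 39.00 K.
COP_Carnot = T_H/ΔT = 295.00/39.00 = 7.564.
η_II = COP_actual/COP_Carnot = 3.005/7.564 = 0.3973.

0.3973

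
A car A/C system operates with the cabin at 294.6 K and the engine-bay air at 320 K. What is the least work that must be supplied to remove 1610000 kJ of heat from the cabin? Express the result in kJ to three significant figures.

139000 kJ

The reservoir spacing is ΔT = 320 − 294.6 = 25.40 K.
The reversible limit is COP_R = T_C/ΔT = 11.60, so W_min = Q_C/COP = Q_C·ΔT/T_C.
W_min = 1610000 × 25.40/294.60 = 138800 kJ.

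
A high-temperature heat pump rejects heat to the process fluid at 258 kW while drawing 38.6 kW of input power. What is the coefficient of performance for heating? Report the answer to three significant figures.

6.68

The first law gives Q̇_H = Q̇_C + Ẇ, so the three rates are Q̇_C = 219.4, Q̇_H = 258.0, Ẇ = 38.60 kW.
COP_HP = Q̇_H/Ẇ = 258.0/38.60 = 6.684.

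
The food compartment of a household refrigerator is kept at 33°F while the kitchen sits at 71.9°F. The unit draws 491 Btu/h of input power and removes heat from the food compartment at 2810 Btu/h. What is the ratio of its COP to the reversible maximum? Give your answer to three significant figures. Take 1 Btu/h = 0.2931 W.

COP_actual = Q̇_C/Ẇ = 2810/491.0 = 5.723.
In absolute terms T_C = 273.71 K and T_H = 295.32 K, so ΔT = 21.61 K.
COP_Carnot = T_C/ΔT = 273.71/21.61 = 12.67.
η_II = COP_actual/COP_Carnot = 5.723/12.67 = 0.4519.

0.452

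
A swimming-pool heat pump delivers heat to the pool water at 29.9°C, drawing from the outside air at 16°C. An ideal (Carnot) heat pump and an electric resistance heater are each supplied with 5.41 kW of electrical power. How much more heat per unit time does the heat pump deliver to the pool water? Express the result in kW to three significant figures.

113 kW

In absolute terms T_C = 289.15 K and T_H = 303.05 K, so ΔT = 13.90 K.
COP_Carnot = T_H/ΔT = 303.05/13.90 = 21.80.
The heat pump delivers Q̇_H = COP × Ẇ = 117.9 kW; the resistance heater delivers Ẇ = 5.410 kW.
Extra = (COP − 1)·Ẇ = 112.5 kW.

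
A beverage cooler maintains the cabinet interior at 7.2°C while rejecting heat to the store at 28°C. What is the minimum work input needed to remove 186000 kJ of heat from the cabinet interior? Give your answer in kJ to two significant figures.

In absolute terms T_C = 280.35 K and T_H = 301.15 K, so ΔT = 20.80 K.
The reversible limit is COP_R = T_C/ΔT = 13.48, so W_min = Q_C/COP = Q_C·ΔT/T_C.
W_min = 186000 × 20.80/280.35 = 13800 kJ.

14000 kJ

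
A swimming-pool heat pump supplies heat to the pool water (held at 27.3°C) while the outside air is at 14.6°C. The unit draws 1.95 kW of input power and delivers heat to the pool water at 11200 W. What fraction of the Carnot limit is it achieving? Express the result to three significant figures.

0.243

Converting, Q̇_H = 11200 W = 11.20 kW, so COP_actual = Q̇_H/Ẇ = 11.20/1.950 = 5.744.
In absolute terms T_C = 287.75 K and T_H = 300.45 K, so ΔT = 12.70 K.
COP_Carnot = T_H/ΔT = 300.45/12.70 = 23.66.
η_II = COP_actual/COP_Carnot = 5.744/23.66 = 0.2428.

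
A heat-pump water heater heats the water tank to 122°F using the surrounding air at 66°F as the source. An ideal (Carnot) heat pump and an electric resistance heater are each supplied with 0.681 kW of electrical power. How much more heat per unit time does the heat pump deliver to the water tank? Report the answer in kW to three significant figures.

In absolute terms T_C = 292.04 K and T_H = 323.15 K, so ΔT = 31.11 K.
COP_Carnot = T_H/ΔT = 323.15/31.11 = 10.39.
The heat pump delivers Q̇_H = COP × Ẇ = 7.074 kW; the resistance heater delivers Ẇ = 0.6810 kW.
Extra = (COP − 1)·Ẇ = 6.393 kW.

6.39 kW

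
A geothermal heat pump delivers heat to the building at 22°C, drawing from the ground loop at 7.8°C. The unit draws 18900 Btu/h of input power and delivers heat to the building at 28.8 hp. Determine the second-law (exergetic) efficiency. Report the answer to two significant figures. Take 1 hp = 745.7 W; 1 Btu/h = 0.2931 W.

0.19

Converting, Q̇_H = 28.80 hp = 73270 Btu/h, so COP_actual = Q̇_H/Ẇ = 73270/18900 = 3.877.
In absolute terms T_C = 280.95 K and T_H = 295.15 K, so ΔT = 14.20 K.
COP_Carnot = T_H/ΔT = 295.15/14.20 = 20.79.
η_II = COP_actual/COP_Carnot = 3.877/20.79 = 0.1865.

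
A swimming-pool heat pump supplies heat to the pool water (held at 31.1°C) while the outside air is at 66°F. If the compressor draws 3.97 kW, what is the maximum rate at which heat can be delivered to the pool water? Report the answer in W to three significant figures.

98900 W

In absolute terms T_C = 292.04 K and T_H = 304.25 K, so ΔT = 12.21 K.
COP_Carnot = T_H/ΔT = 304.25/12.21 = 24.92.
Q̇_max = COP_Carnot × Ẇ = 24.92 × 3.970 kW = 98.92 kW = 98920 W.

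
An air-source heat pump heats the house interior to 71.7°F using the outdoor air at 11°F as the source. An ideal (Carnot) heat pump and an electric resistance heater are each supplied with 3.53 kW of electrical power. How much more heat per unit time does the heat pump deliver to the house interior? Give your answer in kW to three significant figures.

In absolute terms T_C = 261.48 K and T_H = 295.21 K, so ΔT = 33.72 K.
COP_Carnot = T_H/ΔT = 295.21/33.72 = 8.754.
The heat pump delivers Q̇_H = COP × Ẇ = 30.90 kW; the resistance heater delivers Ẇ = 3.530 kW.
Extra = (COP − 1)·Ẇ = 27.37 kW.

27.4 kW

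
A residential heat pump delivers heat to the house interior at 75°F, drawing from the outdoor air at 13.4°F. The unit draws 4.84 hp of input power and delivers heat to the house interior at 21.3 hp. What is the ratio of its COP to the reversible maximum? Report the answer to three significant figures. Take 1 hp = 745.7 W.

0.507

COP_actual = Q̇_H/Ẇ = 21.30/4.840 = 4.401.
In absolute terms T_C = 262.82 K and T_H = 297.04 K, so ΔT = 34.22 K.
COP_Carnot = T_H/ΔT = 297.04/34.22 = 8.680.
η_II = COP_actual/COP_Carnot = 4.401/8.680 = 0.5070.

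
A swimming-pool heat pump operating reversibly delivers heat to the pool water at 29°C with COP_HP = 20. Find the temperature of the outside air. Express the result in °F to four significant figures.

57.01 °F

COP_HP = T_H/(T_H − T_C) gives T_H − T_C = T_H/COP.
With T_H = 302.15 K, T_C = 302.15 × (1 − 1/20) = 287.04 K.
Converting, 287.04 K = 57.01°F.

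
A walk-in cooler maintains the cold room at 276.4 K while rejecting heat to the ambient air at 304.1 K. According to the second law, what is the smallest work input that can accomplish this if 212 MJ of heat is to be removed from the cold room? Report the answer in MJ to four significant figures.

21.25 MJ

The reservoir spacing is ΔT = 304.1 − 276.4 = 27.70 K.
The reversible limit is COP_R = T_C/ΔT = 9.978, so W_min = Q_C/COP = Q_C·ΔT/T_C.
W_min = 212.0 × 27.70/276.40 = 21.25 MJ.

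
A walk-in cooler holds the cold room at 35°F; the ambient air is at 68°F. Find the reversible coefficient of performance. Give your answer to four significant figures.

In absolute terms T_C = 274.82 K and T_H = 293.15 K, so ΔT = 18.33 K.
For a reversible cycle, COP_Carnot = T_C/ΔT = 274.82/18.33 = 14.99.

14.99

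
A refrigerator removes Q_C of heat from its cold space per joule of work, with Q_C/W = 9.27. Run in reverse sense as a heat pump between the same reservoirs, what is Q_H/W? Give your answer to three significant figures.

The first law on one cycle gives Q_H = Q_C + W, so Q_H/W = Q_C/W + 1.
COP_HP = COP_R + 1 = 9.27 + 1 = 10.27.

10.3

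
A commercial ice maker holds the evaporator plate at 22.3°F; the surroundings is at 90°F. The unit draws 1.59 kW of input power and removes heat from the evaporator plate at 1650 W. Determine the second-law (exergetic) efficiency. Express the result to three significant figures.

Converting, Q̇_C = 1650 W = 1.650 kW, so COP_actual = Q̇_C/Ẇ = 1.650/1.590 = 1.038.
In absolute terms T_C = 267.76 K and T_H = 305.37 K, so ΔT = 37.61 K.
COP_Carnot = T_C/ΔT = 267.76/37.61 = 7.119.
η_II = COP_actual/COP_Carnot = 1.038/7.119 = 0.1458.

0.146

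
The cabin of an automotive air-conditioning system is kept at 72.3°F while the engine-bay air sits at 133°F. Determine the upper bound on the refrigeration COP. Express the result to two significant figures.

8.8

In absolute terms T_C = 295.54 K and T_H = 329.26 K, so ΔT = 33.72 K.
For a reversible cycle, COP_Carnot = T_C/ΔT = 295.54/33.72 = 8.764.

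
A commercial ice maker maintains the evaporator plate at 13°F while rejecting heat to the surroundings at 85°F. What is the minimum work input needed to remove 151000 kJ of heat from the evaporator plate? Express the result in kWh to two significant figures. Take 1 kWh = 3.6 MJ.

6.4 kWh

In absolute terms T_C = 262.59 K and T_H = 302.59 K, so ΔT = 40.00 K.
The reversible limit is COP_R = T_C/ΔT = 6.565, so W_min = Q_C/COP = Q_C·ΔT/T_C.
W_min = 151000 × 40.00/262.59 = 23000 kJ = 6.389 kWh.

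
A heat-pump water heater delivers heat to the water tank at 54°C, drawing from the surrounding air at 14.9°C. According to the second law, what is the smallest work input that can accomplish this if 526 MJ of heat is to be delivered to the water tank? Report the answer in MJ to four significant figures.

62.87 MJ

In absolute terms T_C = 288.05 K and T_H = 327.15 K, so ΔT = 39.10 K.
The reversible limit is COP_HP = T_H/ΔT = 8.367, so W_min = Q_H/COP = Q_H·ΔT/T_H.
W_min = 526.0 × 39.10/327.15 = 62.87 MJ.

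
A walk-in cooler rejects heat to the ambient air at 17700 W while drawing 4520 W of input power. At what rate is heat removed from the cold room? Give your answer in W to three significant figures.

13200 W

For a cyclic device the first law requires Q̇_H = Q̇_C + Ẇ.
Q̇_C = Q̇_H − Ẇ = 13180 W.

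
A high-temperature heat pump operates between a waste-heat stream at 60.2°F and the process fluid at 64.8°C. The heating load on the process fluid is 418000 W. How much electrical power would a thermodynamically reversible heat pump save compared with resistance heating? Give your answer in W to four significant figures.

In absolute terms T_C = 288.82 K and T_H = 337.95 K, so ΔT = 49.13 K.
COP_Carnot = T_H/ΔT = 337.95/49.13 = 6.878.
Resistance heating needs Ẇ_res = Q̇_H = 418000 W; the reversible heat pump needs only Ẇ_hp = Q̇_H/COP = 60770 W.
Saving = 418000 − 60770 = 357200 W.

357200 W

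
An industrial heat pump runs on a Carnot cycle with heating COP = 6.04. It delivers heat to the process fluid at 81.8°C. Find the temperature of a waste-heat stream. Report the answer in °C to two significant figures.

23 °C

COP_HP = T_H/(T_H − T_C) gives T_H − T_C = T_H/COP.
With T_H = 354.95 K, T_C = 354.95 × (1 − 1/6.04) = 296.18 K.
Converting, 296.18 K = 23.03°C.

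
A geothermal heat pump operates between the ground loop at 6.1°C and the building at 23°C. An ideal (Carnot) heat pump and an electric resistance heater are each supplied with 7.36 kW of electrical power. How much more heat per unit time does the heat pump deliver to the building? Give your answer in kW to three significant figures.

122 kW

In absolute terms T_C = 279.25 K and T_H = 296.15 K, so ΔT = 16.90 K.
COP_Carnot = T_H/ΔT = 296.15/16.90 = 17.52.
The heat pump delivers Q̇_H = COP × Ẇ = 129.0 kW; the resistance heater delivers Ẇ = 7.360 kW.
Extra = (COP − 1)·Ẇ = 121.6 kW.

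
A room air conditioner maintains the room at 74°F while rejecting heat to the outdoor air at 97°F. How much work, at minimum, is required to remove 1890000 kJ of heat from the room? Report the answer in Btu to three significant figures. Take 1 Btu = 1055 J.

In absolute terms T_C = 296.48 K and T_H = 309.26 K, so ΔT = 12.78 K.
The reversible limit is COP_R = T_C/ΔT = 23.20, so W_min = Q_C/COP = Q_C·ΔT/T_C.
W_min = 1890000 × 12.78/296.48 = 81450 kJ = 77210 Btu.

77200 Btu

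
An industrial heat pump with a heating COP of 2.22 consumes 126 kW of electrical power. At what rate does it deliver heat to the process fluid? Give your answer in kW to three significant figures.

Q̇_H = COP_HP × Ẇ = 2.22 × 126.0 = 279.7 kW.

280 kW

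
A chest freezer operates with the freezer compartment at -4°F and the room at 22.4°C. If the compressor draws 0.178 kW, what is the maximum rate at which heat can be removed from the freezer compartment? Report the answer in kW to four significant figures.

1.063 kW

In absolute terms T_C = 253.15 K and T_H = 295.55 K, so ΔT = 42.40 K.
COP_Carnot = T_C/ΔT = 253.15/42.40 = 5.971.
Q̇_max = COP_Carnot × Ẇ = 5.971 × 0.1780 kW = 1.063 kW.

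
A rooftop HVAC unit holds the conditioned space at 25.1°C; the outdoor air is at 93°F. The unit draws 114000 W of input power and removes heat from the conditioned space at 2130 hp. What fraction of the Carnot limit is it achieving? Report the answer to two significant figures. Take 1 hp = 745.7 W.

Converting, Q̇_C = 2130 hp = 1588000 W, so COP_actual = Q̇_C/Ẇ = 1588000/114000 = 13.93.
In absolute terms T_C = 298.25 K and T_H = 307.04 K, so ΔT = 8.789 K.
COP_Carnot = T_C/ΔT = 298.25/8.789 = 33.93.
η_II = COP_actual/COP_Carnot = 13.93/33.93 = 0.4106.

0.41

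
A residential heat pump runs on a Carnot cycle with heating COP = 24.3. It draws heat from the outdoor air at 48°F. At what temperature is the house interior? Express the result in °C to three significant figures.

COP_HP = T_H/(T_H − T_C) rearranges to T_H = COP·T_C/(COP − 1).
With T_C = 282.04 K, T_H = 24.3 × 282.04/23.30 = 294.14 K.
Converting, 294.14 K = 20.99°C.

21.0 °C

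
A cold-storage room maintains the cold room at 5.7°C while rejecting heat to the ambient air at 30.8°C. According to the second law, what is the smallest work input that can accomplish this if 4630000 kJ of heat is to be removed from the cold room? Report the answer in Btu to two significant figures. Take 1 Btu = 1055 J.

In absolute terms T_C = 278.85 K and T_H = 303.95 K, so ΔT = 25.10 K.
The reversible limit is COP_R = T_C/ΔT = 11.11, so W_min = Q_C/COP = Q_C·ΔT/T_C.
W_min = 4630000 × 25.10/278.85 = 416800 kJ = 395000 Btu.

400000 Btu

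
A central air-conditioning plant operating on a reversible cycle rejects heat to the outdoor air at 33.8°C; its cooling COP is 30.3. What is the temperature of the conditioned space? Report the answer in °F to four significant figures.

For a Carnot refrigerator COP_R = T_C/(T_H − T_C), so T_C = COP·T_H/(1 + COP).
With T_H = 306.95 K, T_C = 30.3 × 306.95/31.30 = 297.14 K.
Converting, 297.14 K = 75.19°F.

75.19 °F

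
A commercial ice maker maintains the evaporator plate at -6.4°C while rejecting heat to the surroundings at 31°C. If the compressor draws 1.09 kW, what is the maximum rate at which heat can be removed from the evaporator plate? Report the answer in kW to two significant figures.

In absolute terms T_C = 266.75 K and T_H = 304.15 K, so ΔT = 37.40 K.
COP_Carnot = T_C/ΔT = 266.75/37.40 = 7.132.
Q̇_max = COP_Carnot × Ẇ = 7.132 × 1.090 kW = 7.774 kW.

7.8 kW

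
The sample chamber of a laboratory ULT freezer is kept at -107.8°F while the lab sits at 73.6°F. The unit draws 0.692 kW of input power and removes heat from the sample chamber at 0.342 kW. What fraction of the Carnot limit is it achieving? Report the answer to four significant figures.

COP_actual = Q̇_C/Ẇ = 0.3420/0.6920 = 0.4942.
In absolute terms T_C = 195.48 K and T_H = 296.26 K, so ΔT = 100.8 K.
COP_Carnot = T_C/ΔT = 195.48/100.8 = 1.940.
η_II = COP_actual/COP_Carnot = 0.4942/1.940 = 0.2548.

0.2548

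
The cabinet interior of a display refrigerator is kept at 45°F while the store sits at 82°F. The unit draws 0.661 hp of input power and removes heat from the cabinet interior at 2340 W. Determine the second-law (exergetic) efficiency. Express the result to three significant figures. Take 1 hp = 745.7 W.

0.348

Converting, Q̇_C = 2340 W = 3.138 hp, so COP_actual = Q̇_C/Ẇ = 3.138/0.6610 = 4.747.
In absolute terms T_C = 280.37 K and T_H = 300.93 K, so ΔT = 20.56 K.
COP_Carnot = T_C/ΔT = 280.37/20.56 = 13.64.
η_II = COP_actual/COP_Carnot = 4.747/13.64 = 0.3481.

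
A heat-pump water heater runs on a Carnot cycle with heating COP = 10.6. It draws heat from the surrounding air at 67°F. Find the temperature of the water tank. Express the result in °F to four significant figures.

COP_HP = T_H/(T_H − T_C) rearranges to T_H = COP·T_C/(COP − 1).
With T_C = 292.59 K, T_H = 10.6 × 292.59/9.600 = 323.07 K.
Converting, 323.07 K = 121.86°F.

121.9 °F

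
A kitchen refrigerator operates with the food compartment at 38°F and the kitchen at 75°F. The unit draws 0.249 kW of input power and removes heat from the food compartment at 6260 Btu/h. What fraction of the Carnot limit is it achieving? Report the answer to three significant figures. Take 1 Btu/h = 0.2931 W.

Converting, Q̇_C = 6260 Btu/h = 1.835 kW, so COP_actual = Q̇_C/Ẇ = 1.835/0.2490 = 7.369.
In absolute terms T_C = 276.48 K and T_H = 297.04 K, so ΔT = 20.56 K.
COP_Carnot = T_C/ΔT = 276.48/20.56 = 13.45.
η_II = COP_actual/COP_Carnot = 7.369/13.45 = 0.5478.

0.548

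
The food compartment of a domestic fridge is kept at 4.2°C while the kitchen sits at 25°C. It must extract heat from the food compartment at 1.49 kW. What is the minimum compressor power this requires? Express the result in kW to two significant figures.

In absolute terms T_C = 277.35 K and T_H = 298.15 K, so ΔT = 20.80 K.
COP_Carnot = T_C/ΔT = 277.35/20.80 = 13.33.
Ẇ_min = Q̇/COP_Carnot = 1.490/13.33 = 0.1117 kW.

0.11 kW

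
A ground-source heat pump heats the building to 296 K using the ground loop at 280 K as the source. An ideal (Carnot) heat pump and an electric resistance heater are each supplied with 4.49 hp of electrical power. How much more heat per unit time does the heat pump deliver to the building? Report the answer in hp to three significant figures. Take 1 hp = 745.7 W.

78.6 hp

The reservoir spacing is ΔT = 296 − 280 = 16.00 K.
COP_Carnot = T_H/ΔT = 296.00/16.00 = 18.50.
The heat pump delivers Q̇_H = COP × Ẇ = 83.07 hp; the resistance heater delivers Ẇ = 4.490 hp.
Extra = (COP − 1)·Ẇ = 78.58 hp.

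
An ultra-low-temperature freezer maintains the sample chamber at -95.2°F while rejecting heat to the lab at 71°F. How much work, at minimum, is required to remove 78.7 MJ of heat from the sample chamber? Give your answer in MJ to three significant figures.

In absolute terms T_C = 202.48 K and T_H = 294.82 K, so ΔT = 92.33 K.
The reversible limit is COP_R = T_C/ΔT = 2.193, so W_min = Q_C/COP = Q_C·ΔT/T_C.
W_min = 78.70 × 92.33/202.48 = 35.89 MJ.

35.9 MJ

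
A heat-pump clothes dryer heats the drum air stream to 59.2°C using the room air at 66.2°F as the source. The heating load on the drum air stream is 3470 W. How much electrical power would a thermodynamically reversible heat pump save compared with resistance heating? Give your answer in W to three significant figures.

In absolute terms T_C = 292.15 K and T_H = 332.35 K, so ΔT = 40.20 K.
COP_Carnot = T_H/ΔT = 332.35/40.20 = 8.267.
Resistance heating needs Ẇ_res = Q̇_H = 3470 W; the reversible heat pump needs only Ẇ_hp = Q̇_H/COP = 419.7 W.
Saving = 3470 − 419.7 = 3050 W.

3050 W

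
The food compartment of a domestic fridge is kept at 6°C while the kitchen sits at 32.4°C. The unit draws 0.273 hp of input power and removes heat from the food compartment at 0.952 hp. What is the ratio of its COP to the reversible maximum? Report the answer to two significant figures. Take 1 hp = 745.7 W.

0.33

COP_actual = Q̇_C/Ẇ = 0.9520/0.2730 = 3.487.
In absolute terms T_C = 279.15 K and T_H = 305.55 K, so ΔT = 26.40 K.
COP_Carnot = T_C/ΔT = 279.15/26.40 = 10.57.
η_II = COP_actual/COP_Carnot = 3.487/10.57 = 0.3298.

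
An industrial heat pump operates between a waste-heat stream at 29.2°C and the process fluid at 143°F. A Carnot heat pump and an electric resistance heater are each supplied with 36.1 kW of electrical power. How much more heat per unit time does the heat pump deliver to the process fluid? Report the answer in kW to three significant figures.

336 kW

In absolute terms T_C = 302.35 K and T_H = 334.82 K, so ΔT = 32.47 K.
COP_Carnot = T_H/ΔT = 334.82/32.47 = 10.31.
The heat pump delivers Q̇_H = COP × Ẇ = 372.3 kW; the resistance heater delivers Ẇ = 36.10 kW.
Extra = (COP − 1)·Ẇ = 336.2 kW.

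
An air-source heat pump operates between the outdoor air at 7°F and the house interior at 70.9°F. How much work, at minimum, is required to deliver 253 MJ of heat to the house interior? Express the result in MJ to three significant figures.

30.5 MJ

In absolute terms T_C = 259.26 K and T_H = 294.76 K, so ΔT = 35.50 K.
The reversible limit is COP_HP = T_H/ΔT = 8.303, so W_min = Q_H/COP = Q_H·ΔT/T_H.
W_min = 253.0 × 35.50/294.76 = 30.47 MJ.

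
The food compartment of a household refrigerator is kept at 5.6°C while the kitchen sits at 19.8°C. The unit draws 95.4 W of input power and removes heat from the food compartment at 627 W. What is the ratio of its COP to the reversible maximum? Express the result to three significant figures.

0.335

COP_actual = Q̇_C/Ẇ = 627.0/95.40 = 6.572.
In absolute terms T_C = 278.75 K and T_H = 292.95 K, so ΔT = 14.20 K.
COP_Carnot = T_C/ΔT = 278.75/14.20 = 19.63.
η_II = COP_actual/COP_Carnot = 6.572/19.63 = 0.3348.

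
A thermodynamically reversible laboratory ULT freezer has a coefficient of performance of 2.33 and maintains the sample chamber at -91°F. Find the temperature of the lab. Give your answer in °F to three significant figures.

67.2 °F

COP_R = T_C/(T_H − T_C) gives T_H − T_C = T_C/COP.
With T_C = 204.82 K, T_H = 204.82 × (1 + 1/2.33) = 292.72 K.
Converting, 292.72 K = 67.23°F.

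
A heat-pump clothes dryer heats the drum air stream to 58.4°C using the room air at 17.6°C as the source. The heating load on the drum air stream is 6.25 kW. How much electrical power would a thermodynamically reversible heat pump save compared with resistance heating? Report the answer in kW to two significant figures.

In absolute terms T_C = 290.75 K and T_H = 331.55 K, so ΔT = 40.80 K.
COP_Carnot = T_H/ΔT = 331.55/40.80 = 8.126.
Resistance heating needs Ẇ_res = Q̇_H = 6.250 kW; the reversible heat pump needs only Ẇ_hp = Q̇_H/COP = 0.7691 kW.
Saving = 6.250 − 0.7691 = 5.481 kW.

5.5 kW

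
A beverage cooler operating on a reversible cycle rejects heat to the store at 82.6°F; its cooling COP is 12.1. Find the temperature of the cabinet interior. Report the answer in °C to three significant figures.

5.11 °C

For a Carnot refrigerator COP_R = T_C/(T_H − T_C), so T_C = COP·T_H/(1 + COP).
With T_H = 301.26 K, T_C = 12.1 × 301.26/13.10 = 278.26 K.
Converting, 278.26 K = 5.11°C.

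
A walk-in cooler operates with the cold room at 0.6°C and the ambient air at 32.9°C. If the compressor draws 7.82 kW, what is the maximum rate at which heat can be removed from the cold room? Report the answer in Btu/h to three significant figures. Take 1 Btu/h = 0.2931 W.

226000 Btu/h

In absolute terms T_C = 273.75 K and T_H = 306.05 K, so ΔT = 32.30 K.
COP_Carnot = T_C/ΔT = 273.75/32.30 = 8.475.
Q̇_max = COP_Carnot × Ẇ = 8.475 × 7.820 kW = 66.28 kW = 226100 Btu/h.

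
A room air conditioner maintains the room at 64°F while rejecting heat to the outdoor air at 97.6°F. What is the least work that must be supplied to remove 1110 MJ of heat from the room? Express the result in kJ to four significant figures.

71220 kJ

In absolute terms T_C = 290.93 K and T_H = 309.59 K, so ΔT = 18.67 K.
The reversible limit is COP_R = T_C/ΔT = 15.59, so W_min = Q_C/COP = Q_C·ΔT/T_C.
W_min = 1110 × 18.67/290.93 = 71.22 MJ = 71220 kJ.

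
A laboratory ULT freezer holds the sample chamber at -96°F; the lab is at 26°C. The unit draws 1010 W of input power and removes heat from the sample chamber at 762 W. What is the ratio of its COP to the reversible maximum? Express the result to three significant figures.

0.363

COP_actual = Q̇_C/Ẇ = 762.0/1010 = 0.7545.
In absolute terms T_C = 202.04 K and T_H = 299.15 K, so ΔT = 97.11 K.
COP_Carnot = T_C/ΔT = 202.04/97.11 = 2.080.
η_II = COP_actual/COP_Carnot = 0.7545/2.080 = 0.3626.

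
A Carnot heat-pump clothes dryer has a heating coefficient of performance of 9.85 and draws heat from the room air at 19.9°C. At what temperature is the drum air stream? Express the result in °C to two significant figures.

COP_HP = T_H/(T_H − T_C) rearranges to T_H = COP·T_C/(COP − 1).
With T_C = 293.05 K, T_H = 9.85 × 293.05/8.850 = 326.16 K.
Converting, 326.16 K = 53.01°C.

53 °C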